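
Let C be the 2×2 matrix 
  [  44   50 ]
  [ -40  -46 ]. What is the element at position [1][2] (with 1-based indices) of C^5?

44000

Characteristic polynomial: t^2 + 2t - 24 = (t - 4)(t + 6), so the eigenvalues are -6, 4.
t=4: eigenvector (5, -4).
t=-6: eigenvector (-1, 1).
P = [[5, -1], [-4, 1]], D = diag(4, -6), P⁻¹ = [[1, 1], [4, 5]].
C⁵ = P·diag(1024, -7776)·P⁻¹ = [[36224, 44000], [-35200, -42976]].
The requested entry is 44000.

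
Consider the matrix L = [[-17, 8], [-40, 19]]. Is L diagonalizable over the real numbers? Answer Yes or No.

Yes

Characteristic polynomial: p(t) = t^2 - 2t - 3 = (t - 3)(t + 1).
All 2 eigenvalues are distinct, so L is diagonalizable.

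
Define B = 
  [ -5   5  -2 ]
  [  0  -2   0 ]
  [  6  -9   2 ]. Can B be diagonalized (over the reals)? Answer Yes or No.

No

Characteristic polynomial: p(λ) = λ^3 + 5λ^2 + 8λ + 4 = (λ + 1)(λ + 2)^2.
λ = -2 has algebraic multiplicity 2; rank(B + 2I) = 2, so geometric multiplicity = 1.
Geometric multiplicity < algebraic multiplicity, so B is not diagonalizable.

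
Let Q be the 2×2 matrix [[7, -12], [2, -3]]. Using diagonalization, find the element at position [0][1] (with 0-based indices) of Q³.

-156

Characteristic polynomial: s^2 - 4s + 3 = (s - 3)(s - 1), so the eigenvalues are 1, 3.
s=3: eigenvector (3, 1).
s=1: eigenvector (-2, -1).
P = [[3, -2], [1, -1]], D = diag(3, 1), P⁻¹ = [[1, -2], [1, -3]].
Q³ = P·diag(27, 1)·P⁻¹ = [[79, -156], [26, -51]].
The requested entry is -156.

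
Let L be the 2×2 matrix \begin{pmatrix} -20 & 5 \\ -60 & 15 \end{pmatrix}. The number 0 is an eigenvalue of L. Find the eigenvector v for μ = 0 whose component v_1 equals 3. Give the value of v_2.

L = [[-20, 5], [-60, 15]].
Solving (L)v = 0 gives the eigenspace spanned by (3, 12).
With v_1 = 3, v = (3, 12), so v_2 = 12.

12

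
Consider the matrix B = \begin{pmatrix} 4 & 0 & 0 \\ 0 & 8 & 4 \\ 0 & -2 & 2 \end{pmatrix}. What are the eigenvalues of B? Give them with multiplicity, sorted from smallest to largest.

Characteristic polynomial: p(λ) = λ^3 - 14λ^2 + 64λ - 96 = (λ - 6)(λ - 4)^2.
Roots (with multiplicity): 4, 4, 6.

4, 4, 6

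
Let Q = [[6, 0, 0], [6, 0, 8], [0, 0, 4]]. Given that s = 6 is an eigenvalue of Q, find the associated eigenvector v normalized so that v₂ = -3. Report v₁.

-3

Q − 6I = [[0, 0, 0], [6, -6, 8], [0, 0, -2]].
Solving (Q − 6I)v = 0 gives the eigenspace spanned by (-3, -3, 0).
With v₂ = -3, v = (-3, -3, 0), so v₁ = -3.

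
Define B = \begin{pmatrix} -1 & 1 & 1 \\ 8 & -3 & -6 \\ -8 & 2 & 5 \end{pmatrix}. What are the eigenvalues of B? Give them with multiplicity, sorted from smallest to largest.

Characteristic polynomial: p(μ) = μ^3 - μ^2 - 5μ - 3 = (μ - 3)(μ + 1)^2.
Roots (with multiplicity): -1, -1, 3.

-1, -1, 3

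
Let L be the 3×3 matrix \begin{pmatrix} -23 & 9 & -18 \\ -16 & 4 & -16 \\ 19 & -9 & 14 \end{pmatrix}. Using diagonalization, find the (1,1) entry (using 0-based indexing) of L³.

64

Characteristic polynomial: μ^3 + 5μ^2 - 16μ - 80 = (μ - 4)(μ + 4)(μ + 5), so the eigenvalues are -5, -4, 4.
μ=4: eigenvector (1, 1, -1).
μ=-5: eigenvector (1, 0, -1).
μ=-4: eigenvector (0, 2, 1).
P = [[1, 1, 0], [1, 0, 2], [-1, -1, 1]], D = diag(4, -5, -4), P⁻¹ = [[-2, 1, -2], [3, -1, 2], [1, 0, 1]].
L³ = P·diag(64, -125, -64)·P⁻¹ = [[-503, 189, -378], [-256, 64, -256], [439, -189, 314]].
The requested entry is 64.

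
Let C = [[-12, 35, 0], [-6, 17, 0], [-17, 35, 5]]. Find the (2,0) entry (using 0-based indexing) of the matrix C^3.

-383

Characteristic polynomial: r^3 - 10r^2 + 31r - 30 = (r - 5)(r - 3)(r - 2), so the eigenvalues are 2, 3, 5.
r=2: eigenvector (5, 2, 5).
r=3: eigenvector (7, 3, 7).
r=5: eigenvector (0, 0, 1).
P = [[5, 7, 0], [2, 3, 0], [5, 7, 1]], D = diag(2, 3, 5), P⁻¹ = [[3, -7, 0], [-2, 5, 0], [-1, 0, 1]].
C³ = P·diag(8, 27, 125)·P⁻¹ = [[-258, 665, 0], [-114, 293, 0], [-383, 665, 125]].
The requested entry is -383.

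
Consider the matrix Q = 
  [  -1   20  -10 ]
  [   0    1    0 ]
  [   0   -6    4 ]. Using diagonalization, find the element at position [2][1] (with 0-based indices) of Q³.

Characteristic polynomial: μ^3 - 4μ^2 - μ + 4 = (μ - 4)(μ - 1)(μ + 1), so the eigenvalues are -1, 1, 4.
μ=-1: eigenvector (1, 0, 0).
μ=1: eigenvector (0, 1, 2).
μ=4: eigenvector (-2, 0, 1).
P = [[1, 0, -2], [0, 1, 0], [0, 2, 1]], D = diag(-1, 1, 4), P⁻¹ = [[1, -4, 2], [0, 1, 0], [0, -2, 1]].
Q³ = P·diag(-1, 1, 64)·P⁻¹ = [[-1, 260, -130], [0, 1, 0], [0, -126, 64]].
The requested entry is -126.

-126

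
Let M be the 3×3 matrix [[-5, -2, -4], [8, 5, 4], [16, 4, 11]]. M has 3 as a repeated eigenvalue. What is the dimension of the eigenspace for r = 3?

2

M − 3I = [[-8, -2, -4], [8, 2, 4], [16, 4, 8]].
This matrix has rank 1, so its null space has dimension 3 − 1 = 2.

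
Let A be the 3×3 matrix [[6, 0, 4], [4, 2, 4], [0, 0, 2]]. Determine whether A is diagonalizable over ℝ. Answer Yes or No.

Characteristic polynomial: p(μ) = μ^3 - 10μ^2 + 28μ - 24 = (μ - 6)(μ - 2)^2.
μ = 2 has algebraic multiplicity 2; rank(A − 2I) = 1, so geometric multiplicity = 2.
Every eigenvalue has geometric = algebraic multiplicity, so A is diagonalizable.

Yes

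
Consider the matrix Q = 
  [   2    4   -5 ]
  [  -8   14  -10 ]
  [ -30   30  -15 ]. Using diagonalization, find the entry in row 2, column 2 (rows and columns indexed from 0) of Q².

Characteristic polynomial: r^3 - r^2 - 30r = r(r - 6)(r + 5), so the eigenvalues are -5, 0, 6.
r=6: eigenvector (1, 1, 0).
r=0: eigenvector (1, 2, 2).
r=-5: eigenvector (1, 2, 3).
P = [[1, 1, 1], [1, 2, 2], [0, 2, 3]], D = diag(6, 0, -5), P⁻¹ = [[2, -1, 0], [-3, 3, -1], [2, -2, 1]].
Q² = P·diag(36, 0, 25)·P⁻¹ = [[122, -86, 25], [172, -136, 50], [150, -150, 75]].
The requested entry is 75.

75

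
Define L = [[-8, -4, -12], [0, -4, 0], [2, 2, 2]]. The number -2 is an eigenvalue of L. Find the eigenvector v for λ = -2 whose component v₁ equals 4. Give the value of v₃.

L + 2I = [[-6, -4, -12], [0, -2, 0], [2, 2, 4]].
Solving (L + 2I)v = 0 gives the eigenspace spanned by (4, 0, -2).
With v₁ = 4, v = (4, 0, -2), so v₃ = -2.

-2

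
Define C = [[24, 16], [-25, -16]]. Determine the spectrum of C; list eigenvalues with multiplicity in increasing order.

4, 4

Characteristic polynomial: p(s) = s^2 - 8s + 16 = (s - 4)^2.
Roots (with multiplicity): 4, 4.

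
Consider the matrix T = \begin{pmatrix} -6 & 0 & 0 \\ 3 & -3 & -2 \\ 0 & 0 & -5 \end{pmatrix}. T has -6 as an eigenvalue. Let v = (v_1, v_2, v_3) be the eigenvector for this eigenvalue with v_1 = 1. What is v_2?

T + 6I = [[0, 0, 0], [3, 3, -2], [0, 0, 1]].
Solving (T + 6I)v = 0 gives the eigenspace spanned by (1, -1, 0).
With v_1 = 1, v = (1, -1, 0), so v_2 = -1.

-1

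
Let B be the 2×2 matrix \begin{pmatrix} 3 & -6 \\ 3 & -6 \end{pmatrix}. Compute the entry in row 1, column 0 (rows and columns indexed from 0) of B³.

Characteristic polynomial: λ^2 + 3λ = λ(λ + 3), so the eigenvalues are -3, 0.
λ=0: eigenvector (2, 1).
λ=-3: eigenvector (1, 1).
P = [[2, 1], [1, 1]], D = diag(0, -3), P⁻¹ = [[1, -1], [-1, 2]].
B³ = P·diag(0, -27)·P⁻¹ = [[27, -54], [27, -54]].
The requested entry is 27.

27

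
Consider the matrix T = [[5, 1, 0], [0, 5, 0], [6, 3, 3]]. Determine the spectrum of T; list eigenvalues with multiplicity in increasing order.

Characteristic polynomial: p(r) = r^3 - 13r^2 + 55r - 75 = (r - 5)^2(r - 3).
Roots (with multiplicity): 3, 5, 5.

3, 5, 5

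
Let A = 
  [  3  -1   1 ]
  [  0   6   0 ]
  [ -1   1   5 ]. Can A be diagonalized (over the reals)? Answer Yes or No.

No

Characteristic polynomial: p(μ) = μ^3 - 14μ^2 + 64μ - 96 = (μ - 6)(μ - 4)^2.
μ = 4 has algebraic multiplicity 2; rank(A − 4I) = 2, so geometric multiplicity = 1.
Geometric multiplicity < algebraic multiplicity, so A is not diagonalizable.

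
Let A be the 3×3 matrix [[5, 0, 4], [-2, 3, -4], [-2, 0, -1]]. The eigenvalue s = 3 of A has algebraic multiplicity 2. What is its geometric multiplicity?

2

A − 3I = [[2, 0, 4], [-2, 0, -4], [-2, 0, -4]].
This matrix has rank 1, so its null space has dimension 3 − 1 = 2.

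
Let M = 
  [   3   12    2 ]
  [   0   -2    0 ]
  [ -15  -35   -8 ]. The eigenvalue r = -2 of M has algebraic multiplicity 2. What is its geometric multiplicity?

M + 2I = [[5, 12, 2], [0, 0, 0], [-15, -35, -6]].
This matrix has rank 2, so its null space has dimension 3 − 2 = 1.

1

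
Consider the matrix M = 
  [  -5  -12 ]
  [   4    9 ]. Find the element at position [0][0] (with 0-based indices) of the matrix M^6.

Characteristic polynomial: λ^2 - 4λ + 3 = (λ - 3)(λ - 1), so the eigenvalues are 1, 3.
λ=3: eigenvector (3, -2).
λ=1: eigenvector (2, -1).
P = [[3, 2], [-2, -1]], D = diag(3, 1), P⁻¹ = [[-1, -2], [2, 3]].
M⁶ = P·diag(729, 1)·P⁻¹ = [[-2183, -4368], [1456, 2913]].
The requested entry is -2183.

-2183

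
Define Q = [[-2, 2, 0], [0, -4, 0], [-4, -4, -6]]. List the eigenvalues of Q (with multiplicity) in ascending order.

-6, -4, -2

Characteristic polynomial: p(λ) = λ^3 + 12λ^2 + 44λ + 48 = (λ + 2)(λ + 4)(λ + 6).
Roots (with multiplicity): -6, -4, -2.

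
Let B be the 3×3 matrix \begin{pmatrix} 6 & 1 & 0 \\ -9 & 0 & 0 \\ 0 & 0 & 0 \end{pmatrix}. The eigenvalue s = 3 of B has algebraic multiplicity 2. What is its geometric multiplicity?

1

B − 3I = [[3, 1, 0], [-9, -3, 0], [0, 0, -3]].
This matrix has rank 2, so its null space has dimension 3 − 2 = 1.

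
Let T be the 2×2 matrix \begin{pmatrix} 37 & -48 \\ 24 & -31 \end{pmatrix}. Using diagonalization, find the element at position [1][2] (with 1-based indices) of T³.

-1488

Characteristic polynomial: μ^2 - 6μ + 5 = (μ - 5)(μ - 1), so the eigenvalues are 1, 5.
μ=1: eigenvector (4, 3).
μ=5: eigenvector (-3, -2).
P = [[4, -3], [3, -2]], D = diag(1, 5), P⁻¹ = [[-2, 3], [-3, 4]].
T³ = P·diag(1, 125)·P⁻¹ = [[1117, -1488], [744, -991]].
The requested entry is -1488.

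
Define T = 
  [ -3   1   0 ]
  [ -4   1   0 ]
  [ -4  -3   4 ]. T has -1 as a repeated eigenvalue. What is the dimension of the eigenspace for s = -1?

1

T + 1I = [[-2, 1, 0], [-4, 2, 0], [-4, -3, 5]].
This matrix has rank 2, so its null space has dimension 3 − 2 = 1.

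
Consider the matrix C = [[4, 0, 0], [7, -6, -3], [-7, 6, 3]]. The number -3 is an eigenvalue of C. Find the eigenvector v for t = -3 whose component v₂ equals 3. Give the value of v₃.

-3

C + 3I = [[7, 0, 0], [7, -3, -3], [-7, 6, 6]].
Solving (C + 3I)v = 0 gives the eigenspace spanned by (0, 3, -3).
With v₂ = 3, v = (0, 3, -3), so v₃ = -3.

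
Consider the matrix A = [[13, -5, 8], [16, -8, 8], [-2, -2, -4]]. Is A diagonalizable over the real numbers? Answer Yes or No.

Yes

Characteristic polynomial: p(s) = s^3 - s^2 - 12s = s(s - 4)(s + 3).
All 3 eigenvalues are distinct, so A is diagonalizable.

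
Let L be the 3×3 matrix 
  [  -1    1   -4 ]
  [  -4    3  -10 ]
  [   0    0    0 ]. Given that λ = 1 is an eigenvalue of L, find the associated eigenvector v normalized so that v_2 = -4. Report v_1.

-2

L − 1I = [[-2, 1, -4], [-4, 2, -10], [0, 0, -1]].
Solving (L − 1I)v = 0 gives the eigenspace spanned by (-2, -4, 0).
With v_2 = -4, v = (-2, -4, 0), so v_1 = -2.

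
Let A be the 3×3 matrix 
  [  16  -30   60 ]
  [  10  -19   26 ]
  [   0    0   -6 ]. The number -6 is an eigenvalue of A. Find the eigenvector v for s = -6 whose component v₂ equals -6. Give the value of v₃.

A + 6I = [[22, -30, 60], [10, -13, 26], [0, 0, 0]].
Solving (A + 6I)v = 0 gives the eigenspace spanned by (0, -6, -3).
With v₂ = -6, v = (0, -6, -3), so v₃ = -3.

-3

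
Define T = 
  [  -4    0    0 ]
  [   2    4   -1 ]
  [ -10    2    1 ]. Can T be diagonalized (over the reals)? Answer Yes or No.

Characteristic polynomial: p(r) = r^3 - r^2 - 14r + 24 = (r - 3)(r - 2)(r + 4).
All 3 eigenvalues are distinct, so T is diagonalizable.

Yes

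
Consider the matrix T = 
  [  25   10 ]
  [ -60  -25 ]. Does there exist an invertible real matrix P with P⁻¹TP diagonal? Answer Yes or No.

Characteristic polynomial: p(r) = r^2 - 25 = (r - 5)(r + 5).
All 2 eigenvalues are distinct, so T is diagonalizable.

Yes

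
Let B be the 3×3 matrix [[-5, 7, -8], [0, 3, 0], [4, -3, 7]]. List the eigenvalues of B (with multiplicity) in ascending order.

-1, 3, 3

Characteristic polynomial: p(t) = t^3 - 5t^2 + 3t + 9 = (t - 3)^2(t + 1).
Roots (with multiplicity): -1, 3, 3.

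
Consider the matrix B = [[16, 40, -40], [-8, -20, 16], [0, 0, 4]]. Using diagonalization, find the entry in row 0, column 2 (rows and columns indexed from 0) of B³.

Characteristic polynomial: t^3 - 16t = t(t - 4)(t + 4), so the eigenvalues are -4, 0, 4.
t=0: eigenvector (5, -2, 0).
t=-4: eigenvector (-2, 1, 0).
t=4: eigenvector (-10, 4, 1).
P = [[5, -2, -10], [-2, 1, 4], [0, 0, 1]], D = diag(0, -4, 4), P⁻¹ = [[1, 2, 2], [2, 5, 0], [0, 0, 1]].
B³ = P·diag(0, -64, 64)·P⁻¹ = [[256, 640, -640], [-128, -320, 256], [0, 0, 64]].
The requested entry is -640.

-640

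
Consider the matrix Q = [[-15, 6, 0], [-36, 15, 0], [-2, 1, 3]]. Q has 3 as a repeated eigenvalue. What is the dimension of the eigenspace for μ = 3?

Q − 3I = [[-18, 6, 0], [-36, 12, 0], [-2, 1, 0]].
This matrix has rank 2, so its null space has dimension 3 − 2 = 1.

1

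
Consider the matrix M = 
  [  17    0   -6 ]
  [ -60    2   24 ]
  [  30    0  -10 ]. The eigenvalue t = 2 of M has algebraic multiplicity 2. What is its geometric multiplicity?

2

M − 2I = [[15, 0, -6], [-60, 0, 24], [30, 0, -12]].
This matrix has rank 1, so its null space has dimension 3 − 1 = 2.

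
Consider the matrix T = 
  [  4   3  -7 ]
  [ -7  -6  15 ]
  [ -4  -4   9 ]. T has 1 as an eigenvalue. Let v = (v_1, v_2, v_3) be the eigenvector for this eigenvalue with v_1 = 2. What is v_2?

-2

T − 1I = [[3, 3, -7], [-7, -7, 15], [-4, -4, 8]].
Solving (T − 1I)v = 0 gives the eigenspace spanned by (2, -2, 0).
With v_1 = 2, v = (2, -2, 0), so v_2 = -2.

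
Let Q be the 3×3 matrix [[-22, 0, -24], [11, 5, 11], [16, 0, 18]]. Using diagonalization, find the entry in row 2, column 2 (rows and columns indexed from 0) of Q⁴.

Characteristic polynomial: s^3 - s^2 - 32s + 60 = (s - 5)(s - 2)(s + 6), so the eigenvalues are -6, 2, 5.
s=5: eigenvector (0, 1, 0).
s=-6: eigenvector (3, -1, -2).
s=2: eigenvector (-1, 0, 1).
P = [[0, 3, -1], [1, -1, 0], [0, -2, 1]], D = diag(5, -6, 2), P⁻¹ = [[1, 1, 1], [1, 0, 1], [2, 0, 3]].
Q⁴ = P·diag(625, 1296, 16)·P⁻¹ = [[3856, 0, 3840], [-671, 625, -671], [-2560, 0, -2544]].
The requested entry is -2544.

-2544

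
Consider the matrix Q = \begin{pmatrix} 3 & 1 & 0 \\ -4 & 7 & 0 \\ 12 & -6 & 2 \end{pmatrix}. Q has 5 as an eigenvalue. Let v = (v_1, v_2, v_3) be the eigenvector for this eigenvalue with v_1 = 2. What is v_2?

Q − 5I = [[-2, 1, 0], [-4, 2, 0], [12, -6, -3]].
Solving (Q − 5I)v = 0 gives the eigenspace spanned by (2, 4, 0).
With v_1 = 2, v = (2, 4, 0), so v_2 = 4.

4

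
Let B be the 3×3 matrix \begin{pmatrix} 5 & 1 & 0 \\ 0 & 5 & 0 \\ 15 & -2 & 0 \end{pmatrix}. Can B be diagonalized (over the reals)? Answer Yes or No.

No

Characteristic polynomial: p(s) = s^3 - 10s^2 + 25s = s(s - 5)^2.
s = 5 has algebraic multiplicity 2; rank(B − 5I) = 2, so geometric multiplicity = 1.
Geometric multiplicity < algebraic multiplicity, so B is not diagonalizable.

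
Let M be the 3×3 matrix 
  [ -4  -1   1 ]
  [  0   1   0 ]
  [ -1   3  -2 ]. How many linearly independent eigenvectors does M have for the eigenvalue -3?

1

M + 3I = [[-1, -1, 1], [0, 4, 0], [-1, 3, 1]].
This matrix has rank 2, so its null space has dimension 3 − 2 = 1.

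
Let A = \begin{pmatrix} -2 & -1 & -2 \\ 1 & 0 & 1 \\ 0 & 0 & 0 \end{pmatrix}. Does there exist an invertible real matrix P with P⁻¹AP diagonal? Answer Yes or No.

Characteristic polynomial: p(t) = t^3 + 2t^2 + t = t(t + 1)^2.
t = -1 has algebraic multiplicity 2; rank(A + 1I) = 2, so geometric multiplicity = 1.
Geometric multiplicity < algebraic multiplicity, so A is not diagonalizable.

No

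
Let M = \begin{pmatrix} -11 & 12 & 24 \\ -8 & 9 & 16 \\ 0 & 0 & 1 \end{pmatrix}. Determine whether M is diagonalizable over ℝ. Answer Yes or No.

Characteristic polynomial: p(s) = s^3 + s^2 - 5s + 3 = (s - 1)^2(s + 3).
s = 1 has algebraic multiplicity 2; rank(M − 1I) = 1, so geometric multiplicity = 2.
Every eigenvalue has geometric = algebraic multiplicity, so M is diagonalizable.

Yes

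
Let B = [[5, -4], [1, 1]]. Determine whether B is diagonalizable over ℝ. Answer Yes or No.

No

Characteristic polynomial: p(t) = t^2 - 6t + 9 = (t - 3)^2.
t = 3 has algebraic multiplicity 2; rank(B − 3I) = 1, so geometric multiplicity = 1.
Geometric multiplicity < algebraic multiplicity, so B is not diagonalizable.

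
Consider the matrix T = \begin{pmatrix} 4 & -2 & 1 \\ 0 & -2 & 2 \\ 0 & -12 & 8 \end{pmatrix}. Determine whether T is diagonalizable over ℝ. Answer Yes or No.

No

Characteristic polynomial: p(r) = r^3 - 10r^2 + 32r - 32 = (r - 4)^2(r - 2).
r = 4 has algebraic multiplicity 2; rank(T − 4I) = 2, so geometric multiplicity = 1.
Geometric multiplicity < algebraic multiplicity, so T is not diagonalizable.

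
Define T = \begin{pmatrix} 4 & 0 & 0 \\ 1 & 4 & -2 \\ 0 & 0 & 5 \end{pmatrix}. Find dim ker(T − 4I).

T − 4I = [[0, 0, 0], [1, 0, -2], [0, 0, 1]].
This matrix has rank 2, so its null space has dimension 3 − 2 = 1.

1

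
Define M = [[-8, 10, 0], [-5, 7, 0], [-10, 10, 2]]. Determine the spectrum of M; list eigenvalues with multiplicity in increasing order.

Characteristic polynomial: p(μ) = μ^3 - μ^2 - 8μ + 12 = (μ - 2)^2(μ + 3).
Roots (with multiplicity): -3, 2, 2.

-3, 2, 2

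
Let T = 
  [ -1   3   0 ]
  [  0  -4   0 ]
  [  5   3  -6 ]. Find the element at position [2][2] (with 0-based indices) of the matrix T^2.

Characteristic polynomial: s^3 + 11s^2 + 34s + 24 = (s + 1)(s + 4)(s + 6), so the eigenvalues are -6, -4, -1.
s=-1: eigenvector (1, 0, 1).
s=-4: eigenvector (-1, 1, -1).
s=-6: eigenvector (0, 0, 1).
P = [[1, -1, 0], [0, 1, 0], [1, -1, 1]], D = diag(-1, -4, -6), P⁻¹ = [[1, 1, 0], [0, 1, 0], [-1, 0, 1]].
T² = P·diag(1, 16, 36)·P⁻¹ = [[1, -15, 0], [0, 16, 0], [-35, -15, 36]].
The requested entry is 36.

36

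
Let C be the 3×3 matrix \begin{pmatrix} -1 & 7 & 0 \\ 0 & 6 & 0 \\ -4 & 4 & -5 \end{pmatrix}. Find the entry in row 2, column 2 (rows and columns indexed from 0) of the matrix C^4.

Characteristic polynomial: λ^3 - 31λ - 30 = (λ - 6)(λ + 1)(λ + 5), so the eigenvalues are -5, -1, 6.
λ=-1: eigenvector (1, 0, -1).
λ=6: eigenvector (1, 1, 0).
λ=-5: eigenvector (0, 0, 1).
P = [[1, 1, 0], [0, 1, 0], [-1, 0, 1]], D = diag(-1, 6, -5), P⁻¹ = [[1, -1, 0], [0, 1, 0], [1, -1, 1]].
C⁴ = P·diag(1, 1296, 625)·P⁻¹ = [[1, 1295, 0], [0, 1296, 0], [624, -624, 625]].
The requested entry is 625.

625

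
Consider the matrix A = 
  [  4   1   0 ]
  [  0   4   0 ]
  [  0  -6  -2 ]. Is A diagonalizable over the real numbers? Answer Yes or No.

No

Characteristic polynomial: p(μ) = μ^3 - 6μ^2 + 32 = (μ - 4)^2(μ + 2).
μ = 4 has algebraic multiplicity 2; rank(A − 4I) = 2, so geometric multiplicity = 1.
Geometric multiplicity < algebraic multiplicity, so A is not diagonalizable.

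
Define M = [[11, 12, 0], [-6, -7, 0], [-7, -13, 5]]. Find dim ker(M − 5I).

M − 5I = [[6, 12, 0], [-6, -12, 0], [-7, -13, 0]].
This matrix has rank 2, so its null space has dimension 3 − 2 = 1.

1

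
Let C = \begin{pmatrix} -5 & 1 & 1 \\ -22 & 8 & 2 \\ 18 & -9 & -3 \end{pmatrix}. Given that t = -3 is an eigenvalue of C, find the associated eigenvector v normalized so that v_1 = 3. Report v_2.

C + 3I = [[-2, 1, 1], [-22, 11, 2], [18, -9, 0]].
Solving (C + 3I)v = 0 gives the eigenspace spanned by (3, 6, 0).
With v_1 = 3, v = (3, 6, 0), so v_2 = 6.

6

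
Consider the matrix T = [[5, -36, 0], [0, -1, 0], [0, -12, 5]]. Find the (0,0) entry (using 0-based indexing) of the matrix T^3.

125

Characteristic polynomial: r^3 - 9r^2 + 15r + 25 = (r - 5)^2(r + 1), so the eigenvalues are -1, 5, 5.
r=5: eigenvector (2, 0, 1).
r=-1: eigenvector (6, 1, 2).
r=5: eigenvector (3, 0, 1).
P = [[2, 6, 3], [0, 1, 0], [1, 2, 1]], D = diag(5, -1, 5), P⁻¹ = [[-1, 0, 3], [0, 1, 0], [1, -2, -2]].
T³ = P·diag(125, -1, 125)·P⁻¹ = [[125, -756, 0], [0, -1, 0], [0, -252, 125]].
The requested entry is 125.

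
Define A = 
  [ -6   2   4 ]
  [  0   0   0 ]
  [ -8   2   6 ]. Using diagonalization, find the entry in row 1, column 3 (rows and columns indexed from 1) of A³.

Characteristic polynomial: μ^3 - 4μ = μ(μ - 2)(μ + 2), so the eigenvalues are -2, 0, 2.
μ=2: eigenvector (1, 0, 2).
μ=0: eigenvector (1, 1, 1).
μ=-2: eigenvector (-1, 0, -1).
P = [[1, 1, -1], [0, 1, 0], [2, 1, -1]], D = diag(2, 0, -2), P⁻¹ = [[-1, 0, 1], [0, 1, 0], [-2, 1, 1]].
A³ = P·diag(8, 0, -8)·P⁻¹ = [[-24, 8, 16], [0, 0, 0], [-32, 8, 24]].
The requested entry is 16.

16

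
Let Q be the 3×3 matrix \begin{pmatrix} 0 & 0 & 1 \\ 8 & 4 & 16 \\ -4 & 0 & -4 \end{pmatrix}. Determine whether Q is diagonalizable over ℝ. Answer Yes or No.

No

Characteristic polynomial: p(s) = s^3 - 12s - 16 = (s - 4)(s + 2)^2.
s = -2 has algebraic multiplicity 2; rank(Q + 2I) = 2, so geometric multiplicity = 1.
Geometric multiplicity < algebraic multiplicity, so Q is not diagonalizable.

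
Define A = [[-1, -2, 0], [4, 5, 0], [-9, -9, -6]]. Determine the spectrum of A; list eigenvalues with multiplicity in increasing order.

Characteristic polynomial: p(λ) = λ^3 + 2λ^2 - 21λ + 18 = (λ - 3)(λ - 1)(λ + 6).
Roots (with multiplicity): -6, 1, 3.

-6, 1, 3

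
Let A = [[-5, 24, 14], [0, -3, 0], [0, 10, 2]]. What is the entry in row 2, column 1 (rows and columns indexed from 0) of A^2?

-10

Characteristic polynomial: r^3 + 6r^2 - r - 30 = (r - 2)(r + 3)(r + 5), so the eigenvalues are -5, -3, 2.
r=-5: eigenvector (1, 0, 0).
r=-3: eigenvector (-2, 1, -2).
r=2: eigenvector (2, 0, 1).
P = [[1, -2, 2], [0, 1, 0], [0, -2, 1]], D = diag(-5, -3, 2), P⁻¹ = [[1, -2, -2], [0, 1, 0], [0, 2, 1]].
A² = P·diag(25, 9, 4)·P⁻¹ = [[25, -52, -42], [0, 9, 0], [0, -10, 4]].
The requested entry is -10.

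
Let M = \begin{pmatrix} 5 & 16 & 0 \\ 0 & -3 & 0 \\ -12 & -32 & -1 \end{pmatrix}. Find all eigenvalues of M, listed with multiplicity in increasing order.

Characteristic polynomial: p(λ) = λ^3 - λ^2 - 17λ - 15 = (λ - 5)(λ + 1)(λ + 3).
Roots (with multiplicity): -3, -1, 5.

-3, -1, 5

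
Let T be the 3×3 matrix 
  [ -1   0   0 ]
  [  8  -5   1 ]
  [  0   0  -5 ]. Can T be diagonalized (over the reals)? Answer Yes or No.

No

Characteristic polynomial: p(r) = r^3 + 11r^2 + 35r + 25 = (r + 1)(r + 5)^2.
r = -5 has algebraic multiplicity 2; rank(T + 5I) = 2, so geometric multiplicity = 1.
Geometric multiplicity < algebraic multiplicity, so T is not diagonalizable.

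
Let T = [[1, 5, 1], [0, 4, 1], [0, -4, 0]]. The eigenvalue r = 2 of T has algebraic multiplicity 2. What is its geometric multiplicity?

1

T − 2I = [[-1, 5, 1], [0, 2, 1], [0, -4, -2]].
This matrix has rank 2, so its null space has dimension 3 − 2 = 1.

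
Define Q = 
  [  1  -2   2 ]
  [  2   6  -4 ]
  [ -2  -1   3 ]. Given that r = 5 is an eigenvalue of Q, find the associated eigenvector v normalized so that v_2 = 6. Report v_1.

Q − 5I = [[-4, -2, 2], [2, 1, -4], [-2, -1, -2]].
Solving (Q − 5I)v = 0 gives the eigenspace spanned by (-3, 6, 0).
With v_2 = 6, v = (-3, 6, 0), so v_1 = -3.

-3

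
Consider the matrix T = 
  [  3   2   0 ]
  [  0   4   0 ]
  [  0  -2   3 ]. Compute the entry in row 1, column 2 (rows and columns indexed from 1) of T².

Characteristic polynomial: r^3 - 10r^2 + 33r - 36 = (r - 4)(r - 3)^2, so the eigenvalues are 3, 3, 4.
r=4: eigenvector (2, 1, -2).
r=3: eigenvector (1, 0, 0).
r=3: eigenvector (0, 0, 1).
P = [[2, 1, 0], [1, 0, 0], [-2, 0, 1]], D = diag(4, 3, 3), P⁻¹ = [[0, 1, 0], [1, -2, 0], [0, 2, 1]].
T² = P·diag(16, 9, 9)·P⁻¹ = [[9, 14, 0], [0, 16, 0], [0, -14, 9]].
The requested entry is 14.

14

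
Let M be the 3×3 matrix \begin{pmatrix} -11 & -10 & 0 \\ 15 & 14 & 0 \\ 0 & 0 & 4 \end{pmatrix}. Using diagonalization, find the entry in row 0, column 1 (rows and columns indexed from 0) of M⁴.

Characteristic polynomial: t^3 - 7t^2 + 8t + 16 = (t - 4)^2(t + 1), so the eigenvalues are -1, 4, 4.
t=-1: eigenvector (-1, 1, 0).
t=4: eigenvector (2, -3, 0).
t=4: eigenvector (2, -3, 1).
P = [[-1, 2, 2], [1, -3, -3], [0, 0, 1]], D = diag(-1, 4, 4), P⁻¹ = [[-3, -2, 0], [-1, -1, -1], [0, 0, 1]].
M⁴ = P·diag(1, 256, 256)·P⁻¹ = [[-509, -510, 0], [765, 766, 0], [0, 0, 256]].
The requested entry is -510.

-510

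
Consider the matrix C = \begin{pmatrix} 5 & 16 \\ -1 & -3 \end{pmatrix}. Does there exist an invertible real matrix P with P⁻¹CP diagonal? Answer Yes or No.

Characteristic polynomial: p(μ) = μ^2 - 2μ + 1 = (μ - 1)^2.
μ = 1 has algebraic multiplicity 2; rank(C − 1I) = 1, so geometric multiplicity = 1.
Geometric multiplicity < algebraic multiplicity, so C is not diagonalizable.

No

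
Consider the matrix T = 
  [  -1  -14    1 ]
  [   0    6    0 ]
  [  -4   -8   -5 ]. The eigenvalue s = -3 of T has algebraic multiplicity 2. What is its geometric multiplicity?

1

T + 3I = [[2, -14, 1], [0, 9, 0], [-4, -8, -2]].
This matrix has rank 2, so its null space has dimension 3 − 2 = 1.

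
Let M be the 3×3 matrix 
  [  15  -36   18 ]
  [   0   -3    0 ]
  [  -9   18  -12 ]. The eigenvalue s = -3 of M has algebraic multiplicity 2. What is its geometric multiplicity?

M + 3I = [[18, -36, 18], [0, 0, 0], [-9, 18, -9]].
This matrix has rank 1, so its null space has dimension 3 − 1 = 2.

2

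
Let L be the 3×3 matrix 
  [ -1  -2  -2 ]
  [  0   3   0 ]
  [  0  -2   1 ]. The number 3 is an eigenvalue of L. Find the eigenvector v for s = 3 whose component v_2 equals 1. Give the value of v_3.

-1

L − 3I = [[-4, -2, -2], [0, 0, 0], [0, -2, -2]].
Solving (L − 3I)v = 0 gives the eigenspace spanned by (0, 1, -1).
With v_2 = 1, v = (0, 1, -1), so v_3 = -1.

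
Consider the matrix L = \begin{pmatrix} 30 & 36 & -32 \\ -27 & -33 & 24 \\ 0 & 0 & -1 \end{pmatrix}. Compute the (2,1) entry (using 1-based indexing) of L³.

-729

Characteristic polynomial: μ^3 + 4μ^2 - 15μ - 18 = (μ - 3)(μ + 1)(μ + 6), so the eigenvalues are -6, -1, 3.
μ=3: eigenvector (4, -3, 0).
μ=-6: eigenvector (-1, 1, 0).
μ=-1: eigenvector (8, -6, 1).
P = [[4, -1, 8], [-3, 1, -6], [0, 0, 1]], D = diag(3, -6, -1), P⁻¹ = [[1, 1, -2], [3, 4, 0], [0, 0, 1]].
L³ = P·diag(27, -216, -1)·P⁻¹ = [[756, 972, -224], [-729, -945, 168], [0, 0, -1]].
The requested entry is -729.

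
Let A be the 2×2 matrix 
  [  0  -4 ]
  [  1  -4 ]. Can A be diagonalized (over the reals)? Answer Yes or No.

Characteristic polynomial: p(r) = r^2 + 4r + 4 = (r + 2)^2.
r = -2 has algebraic multiplicity 2; rank(A + 2I) = 1, so geometric multiplicity = 1.
Geometric multiplicity < algebraic multiplicity, so A is not diagonalizable.

No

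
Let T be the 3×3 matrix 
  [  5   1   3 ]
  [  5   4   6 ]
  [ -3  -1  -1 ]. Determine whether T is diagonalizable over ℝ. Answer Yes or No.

No

Characteristic polynomial: p(λ) = λ^3 - 8λ^2 + 21λ - 18 = (λ - 3)^2(λ - 2).
λ = 3 has algebraic multiplicity 2; rank(T − 3I) = 2, so geometric multiplicity = 1.
Geometric multiplicity < algebraic multiplicity, so T is not diagonalizable.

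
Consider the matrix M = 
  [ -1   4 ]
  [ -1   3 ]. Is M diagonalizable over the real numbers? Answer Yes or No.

Characteristic polynomial: p(t) = t^2 - 2t + 1 = (t - 1)^2.
t = 1 has algebraic multiplicity 2; rank(M − 1I) = 1, so geometric multiplicity = 1.
Geometric multiplicity < algebraic multiplicity, so M is not diagonalizable.

No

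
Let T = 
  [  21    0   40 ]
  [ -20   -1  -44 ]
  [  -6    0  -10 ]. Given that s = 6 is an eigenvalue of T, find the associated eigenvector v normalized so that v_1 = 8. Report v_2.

T − 6I = [[15, 0, 40], [-20, -7, -44], [-6, 0, -16]].
Solving (T − 6I)v = 0 gives the eigenspace spanned by (8, -4, -3).
With v_1 = 8, v = (8, -4, -3), so v_2 = -4.

-4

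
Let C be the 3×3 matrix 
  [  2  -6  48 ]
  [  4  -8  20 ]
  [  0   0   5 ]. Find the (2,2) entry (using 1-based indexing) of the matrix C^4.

736

Characteristic polynomial: r^3 + r^2 - 22r - 40 = (r - 5)(r + 2)(r + 4), so the eigenvalues are -4, -2, 5.
r=-2: eigenvector (3, 2, 0).
r=-4: eigenvector (1, 1, 0).
r=5: eigenvector (8, 4, 1).
P = [[3, 1, 8], [2, 1, 4], [0, 0, 1]], D = diag(-2, -4, 5), P⁻¹ = [[1, -1, -4], [-2, 3, 4], [0, 0, 1]].
C⁴ = P·diag(16, 256, 625)·P⁻¹ = [[-464, 720, 5832], [-480, 736, 3396], [0, 0, 625]].
The requested entry is 736.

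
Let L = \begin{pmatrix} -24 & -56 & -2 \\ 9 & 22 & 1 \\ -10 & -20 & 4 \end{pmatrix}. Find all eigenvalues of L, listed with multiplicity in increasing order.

Characteristic polynomial: p(μ) = μ^3 - 2μ^2 - 32μ + 96 = (μ - 4)^2(μ + 6).
Roots (with multiplicity): -6, 4, 4.

-6, 4, 4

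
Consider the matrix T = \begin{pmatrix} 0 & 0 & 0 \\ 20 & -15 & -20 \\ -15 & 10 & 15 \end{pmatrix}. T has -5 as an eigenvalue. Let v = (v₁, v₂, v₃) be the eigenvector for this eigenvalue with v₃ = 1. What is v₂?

-2

T + 5I = [[5, 0, 0], [20, -10, -20], [-15, 10, 20]].
Solving (T + 5I)v = 0 gives the eigenspace spanned by (0, -2, 1).
With v₃ = 1, v = (0, -2, 1), so v₂ = -2.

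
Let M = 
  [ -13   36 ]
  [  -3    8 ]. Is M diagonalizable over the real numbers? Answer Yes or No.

Characteristic polynomial: p(μ) = μ^2 + 5μ + 4 = (μ + 1)(μ + 4).
All 2 eigenvalues are distinct, so M is diagonalizable.

Yes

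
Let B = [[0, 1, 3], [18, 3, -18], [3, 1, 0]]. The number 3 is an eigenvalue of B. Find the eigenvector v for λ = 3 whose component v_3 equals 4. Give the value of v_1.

4

B − 3I = [[-3, 1, 3], [18, 0, -18], [3, 1, -3]].
Solving (B − 3I)v = 0 gives the eigenspace spanned by (4, 0, 4).
With v_3 = 4, v = (4, 0, 4), so v_1 = 4.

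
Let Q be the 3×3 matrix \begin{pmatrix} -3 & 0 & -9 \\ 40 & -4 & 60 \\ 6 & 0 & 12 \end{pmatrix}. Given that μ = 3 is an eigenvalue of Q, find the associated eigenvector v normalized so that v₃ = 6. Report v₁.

-9

Q − 3I = [[-6, 0, -9], [40, -7, 60], [6, 0, 9]].
Solving (Q − 3I)v = 0 gives the eigenspace spanned by (-9, 0, 6).
With v₃ = 6, v = (-9, 0, 6), so v₁ = -9.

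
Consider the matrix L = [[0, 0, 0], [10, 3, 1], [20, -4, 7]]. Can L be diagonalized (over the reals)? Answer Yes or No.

No

Characteristic polynomial: p(μ) = μ^3 - 10μ^2 + 25μ = μ(μ - 5)^2.
μ = 5 has algebraic multiplicity 2; rank(L − 5I) = 2, so geometric multiplicity = 1.
Geometric multiplicity < algebraic multiplicity, so L is not diagonalizable.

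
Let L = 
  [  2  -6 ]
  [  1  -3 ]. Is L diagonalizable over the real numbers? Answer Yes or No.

Yes

Characteristic polynomial: p(s) = s^2 + s = s(s + 1).
All 2 eigenvalues are distinct, so L is diagonalizable.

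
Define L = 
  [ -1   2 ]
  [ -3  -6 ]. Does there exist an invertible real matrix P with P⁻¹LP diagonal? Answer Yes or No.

Yes

Characteristic polynomial: p(s) = s^2 + 7s + 12 = (s + 3)(s + 4).
All 2 eigenvalues are distinct, so L is diagonalizable.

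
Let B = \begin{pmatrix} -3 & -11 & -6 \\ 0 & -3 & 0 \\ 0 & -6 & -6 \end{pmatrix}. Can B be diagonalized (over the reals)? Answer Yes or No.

Characteristic polynomial: p(μ) = μ^3 + 12μ^2 + 45μ + 54 = (μ + 3)^2(μ + 6).
μ = -3 has algebraic multiplicity 2; rank(B + 3I) = 2, so geometric multiplicity = 1.
Geometric multiplicity < algebraic multiplicity, so B is not diagonalizable.

No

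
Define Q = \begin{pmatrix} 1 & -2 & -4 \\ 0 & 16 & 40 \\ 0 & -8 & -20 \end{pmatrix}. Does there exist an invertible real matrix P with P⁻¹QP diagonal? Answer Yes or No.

Characteristic polynomial: p(t) = t^3 + 3t^2 - 4t = t(t - 1)(t + 4).
All 3 eigenvalues are distinct, so Q is diagonalizable.

Yes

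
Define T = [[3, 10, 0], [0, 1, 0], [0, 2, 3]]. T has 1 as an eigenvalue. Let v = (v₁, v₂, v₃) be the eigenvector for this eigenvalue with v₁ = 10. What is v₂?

T − 1I = [[2, 10, 0], [0, 0, 0], [0, 2, 2]].
Solving (T − 1I)v = 0 gives the eigenspace spanned by (10, -2, 2).
With v₁ = 10, v = (10, -2, 2), so v₂ = -2.

-2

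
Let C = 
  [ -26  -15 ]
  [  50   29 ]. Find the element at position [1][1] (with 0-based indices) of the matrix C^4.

Characteristic polynomial: μ^2 - 3μ - 4 = (μ - 4)(μ + 1), so the eigenvalues are -1, 4.
μ=-1: eigenvector (-3, 5).
μ=4: eigenvector (-1, 2).
P = [[-3, -1], [5, 2]], D = diag(-1, 4), P⁻¹ = [[-2, -1], [5, 3]].
C⁴ = P·diag(1, 256)·P⁻¹ = [[-1274, -765], [2550, 1531]].
The requested entry is 1531.

1531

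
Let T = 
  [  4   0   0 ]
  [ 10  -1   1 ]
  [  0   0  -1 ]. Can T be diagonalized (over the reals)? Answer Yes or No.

No

Characteristic polynomial: p(λ) = λ^3 - 2λ^2 - 7λ - 4 = (λ - 4)(λ + 1)^2.
λ = -1 has algebraic multiplicity 2; rank(T + 1I) = 2, so geometric multiplicity = 1.
Geometric multiplicity < algebraic multiplicity, so T is not diagonalizable.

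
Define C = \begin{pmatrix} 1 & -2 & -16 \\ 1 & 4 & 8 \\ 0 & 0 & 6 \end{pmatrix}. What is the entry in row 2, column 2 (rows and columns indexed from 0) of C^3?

216

Characteristic polynomial: s^3 - 11s^2 + 36s - 36 = (s - 6)(s - 3)(s - 2), so the eigenvalues are 2, 3, 6.
s=3: eigenvector (-1, 1, 0).
s=2: eigenvector (2, -1, 0).
s=6: eigenvector (-4, 2, 1).
P = [[-1, 2, -4], [1, -1, 2], [0, 0, 1]], D = diag(3, 2, 6), P⁻¹ = [[1, 2, 0], [1, 1, 2], [0, 0, 1]].
C³ = P·diag(27, 8, 216)·P⁻¹ = [[-11, -38, -832], [19, 46, 416], [0, 0, 216]].
The requested entry is 216.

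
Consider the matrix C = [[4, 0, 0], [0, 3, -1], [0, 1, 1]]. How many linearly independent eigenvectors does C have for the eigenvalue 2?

1

C − 2I = [[2, 0, 0], [0, 1, -1], [0, 1, -1]].
This matrix has rank 2, so its null space has dimension 3 − 2 = 1.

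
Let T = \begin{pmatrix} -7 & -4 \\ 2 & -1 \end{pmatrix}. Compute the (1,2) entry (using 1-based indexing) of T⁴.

1088

Characteristic polynomial: λ^2 + 8λ + 15 = (λ + 3)(λ + 5), so the eigenvalues are -5, -3.
λ=-3: eigenvector (-1, 1).
λ=-5: eigenvector (-2, 1).
P = [[-1, -2], [1, 1]], D = diag(-3, -5), P⁻¹ = [[1, 2], [-1, -1]].
T⁴ = P·diag(81, 625)·P⁻¹ = [[1169, 1088], [-544, -463]].
The requested entry is 1088.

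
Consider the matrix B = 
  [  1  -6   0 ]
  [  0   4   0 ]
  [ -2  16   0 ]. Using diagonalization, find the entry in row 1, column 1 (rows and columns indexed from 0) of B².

16

Characteristic polynomial: s^3 - 5s^2 + 4s = s(s - 4)(s - 1), so the eigenvalues are 0, 1, 4.
s=0: eigenvector (0, 0, 1).
s=4: eigenvector (-2, 1, 5).
s=1: eigenvector (1, 0, -2).
P = [[0, -2, 1], [0, 1, 0], [1, 5, -2]], D = diag(0, 4, 1), P⁻¹ = [[2, -1, 1], [0, 1, 0], [1, 2, 0]].
B² = P·diag(0, 16, 1)·P⁻¹ = [[1, -30, 0], [0, 16, 0], [-2, 76, 0]].
The requested entry is 16.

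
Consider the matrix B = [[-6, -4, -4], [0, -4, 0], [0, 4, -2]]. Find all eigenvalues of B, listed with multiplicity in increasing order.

-6, -4, -2

Characteristic polynomial: p(t) = t^3 + 12t^2 + 44t + 48 = (t + 2)(t + 4)(t + 6).
Roots (with multiplicity): -6, -4, -2.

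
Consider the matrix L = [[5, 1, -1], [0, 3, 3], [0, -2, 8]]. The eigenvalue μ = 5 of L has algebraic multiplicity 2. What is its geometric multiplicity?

L − 5I = [[0, 1, -1], [0, -2, 3], [0, -2, 3]].
This matrix has rank 2, so its null space has dimension 3 − 2 = 1.

1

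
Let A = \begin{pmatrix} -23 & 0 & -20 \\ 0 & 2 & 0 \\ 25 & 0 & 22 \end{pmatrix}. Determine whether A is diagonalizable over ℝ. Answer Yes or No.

Characteristic polynomial: p(s) = s^3 - s^2 - 8s + 12 = (s - 2)^2(s + 3).
s = 2 has algebraic multiplicity 2; rank(A − 2I) = 1, so geometric multiplicity = 2.
Every eigenvalue has geometric = algebraic multiplicity, so A is diagonalizable.

Yes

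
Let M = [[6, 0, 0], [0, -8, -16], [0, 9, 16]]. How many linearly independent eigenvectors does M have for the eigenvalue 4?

M − 4I = [[2, 0, 0], [0, -12, -16], [0, 9, 12]].
This matrix has rank 2, so its null space has dimension 3 − 2 = 1.

1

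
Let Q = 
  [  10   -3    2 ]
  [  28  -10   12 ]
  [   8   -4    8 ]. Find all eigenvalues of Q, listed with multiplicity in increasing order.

0, 4, 4

Characteristic polynomial: p(λ) = λ^3 - 8λ^2 + 16λ = λ(λ - 4)^2.
Roots (with multiplicity): 0, 4, 4.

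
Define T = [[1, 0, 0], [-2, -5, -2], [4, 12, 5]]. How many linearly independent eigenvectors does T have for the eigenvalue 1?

2

T − 1I = [[0, 0, 0], [-2, -6, -2], [4, 12, 4]].
This matrix has rank 1, so its null space has dimension 3 − 1 = 2.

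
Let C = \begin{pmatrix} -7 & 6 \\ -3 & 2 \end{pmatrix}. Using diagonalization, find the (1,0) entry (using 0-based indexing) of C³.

-63

Characteristic polynomial: λ^2 + 5λ + 4 = (λ + 1)(λ + 4), so the eigenvalues are -4, -1.
λ=-1: eigenvector (1, 1).
λ=-4: eigenvector (-2, -1).
P = [[1, -2], [1, -1]], D = diag(-1, -4), P⁻¹ = [[-1, 2], [-1, 1]].
C³ = P·diag(-1, -64)·P⁻¹ = [[-127, 126], [-63, 62]].
The requested entry is -63.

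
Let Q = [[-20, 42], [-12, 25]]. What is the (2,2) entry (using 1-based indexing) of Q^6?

32761

Characteristic polynomial: μ^2 - 5μ + 4 = (μ - 4)(μ - 1), so the eigenvalues are 1, 4.
μ=4: eigenvector (-7, -4).
μ=1: eigenvector (2, 1).
P = [[-7, 2], [-4, 1]], D = diag(4, 1), P⁻¹ = [[1, -2], [4, -7]].
Q⁶ = P·diag(4096, 1)·P⁻¹ = [[-28664, 57330], [-16380, 32761]].
The requested entry is 32761.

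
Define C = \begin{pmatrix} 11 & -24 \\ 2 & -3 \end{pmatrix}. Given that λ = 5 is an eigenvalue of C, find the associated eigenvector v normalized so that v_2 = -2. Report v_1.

-8

C − 5I = [[6, -24], [2, -8]].
Solving (C − 5I)v = 0 gives the eigenspace spanned by (-8, -2).
With v_2 = -2, v = (-8, -2), so v_1 = -8.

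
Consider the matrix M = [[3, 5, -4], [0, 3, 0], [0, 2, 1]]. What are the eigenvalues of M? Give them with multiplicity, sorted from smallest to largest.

Characteristic polynomial: p(r) = r^3 - 7r^2 + 15r - 9 = (r - 3)^2(r - 1).
Roots (with multiplicity): 1, 3, 3.

1, 3, 3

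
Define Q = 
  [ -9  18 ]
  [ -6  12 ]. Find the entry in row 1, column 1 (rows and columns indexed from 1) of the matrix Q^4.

Characteristic polynomial: λ^2 - 3λ = λ(λ - 3), so the eigenvalues are 0, 3.
λ=0: eigenvector (2, 1).
λ=3: eigenvector (-3, -2).
P = [[2, -3], [1, -2]], D = diag(0, 3), P⁻¹ = [[2, -3], [1, -2]].
Q⁴ = P·diag(0, 81)·P⁻¹ = [[-243, 486], [-162, 324]].
The requested entry is -243.

-243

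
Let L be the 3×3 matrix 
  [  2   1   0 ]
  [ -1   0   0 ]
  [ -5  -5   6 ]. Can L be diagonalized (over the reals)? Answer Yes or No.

Characteristic polynomial: p(s) = s^3 - 8s^2 + 13s - 6 = (s - 6)(s - 1)^2.
s = 1 has algebraic multiplicity 2; rank(L − 1I) = 2, so geometric multiplicity = 1.
Geometric multiplicity < algebraic multiplicity, so L is not diagonalizable.

No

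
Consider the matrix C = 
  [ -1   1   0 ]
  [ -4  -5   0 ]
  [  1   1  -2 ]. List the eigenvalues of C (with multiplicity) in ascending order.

Characteristic polynomial: p(s) = s^3 + 8s^2 + 21s + 18 = (s + 2)(s + 3)^2.
Roots (with multiplicity): -3, -3, -2.

-3, -3, -2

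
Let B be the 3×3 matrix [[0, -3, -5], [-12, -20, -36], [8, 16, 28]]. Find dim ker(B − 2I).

B − 2I = [[-2, -3, -5], [-12, -22, -36], [8, 16, 26]].
This matrix has rank 2, so its null space has dimension 3 − 2 = 1.

1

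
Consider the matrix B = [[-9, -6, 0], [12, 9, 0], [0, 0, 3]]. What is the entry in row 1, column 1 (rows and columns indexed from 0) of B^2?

9

Characteristic polynomial: r^3 - 3r^2 - 9r + 27 = (r - 3)^2(r + 3), so the eigenvalues are -3, 3, 3.
r=3: eigenvector (-1, 2, 0).
r=-3: eigenvector (-1, 1, 0).
r=3: eigenvector (0, 0, 1).
P = [[-1, -1, 0], [2, 1, 0], [0, 0, 1]], D = diag(3, -3, 3), P⁻¹ = [[1, 1, 0], [-2, -1, 0], [0, 0, 1]].
B² = P·diag(9, 9, 9)·P⁻¹ = [[9, 0, 0], [0, 9, 0], [0, 0, 9]].
The requested entry is 9.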